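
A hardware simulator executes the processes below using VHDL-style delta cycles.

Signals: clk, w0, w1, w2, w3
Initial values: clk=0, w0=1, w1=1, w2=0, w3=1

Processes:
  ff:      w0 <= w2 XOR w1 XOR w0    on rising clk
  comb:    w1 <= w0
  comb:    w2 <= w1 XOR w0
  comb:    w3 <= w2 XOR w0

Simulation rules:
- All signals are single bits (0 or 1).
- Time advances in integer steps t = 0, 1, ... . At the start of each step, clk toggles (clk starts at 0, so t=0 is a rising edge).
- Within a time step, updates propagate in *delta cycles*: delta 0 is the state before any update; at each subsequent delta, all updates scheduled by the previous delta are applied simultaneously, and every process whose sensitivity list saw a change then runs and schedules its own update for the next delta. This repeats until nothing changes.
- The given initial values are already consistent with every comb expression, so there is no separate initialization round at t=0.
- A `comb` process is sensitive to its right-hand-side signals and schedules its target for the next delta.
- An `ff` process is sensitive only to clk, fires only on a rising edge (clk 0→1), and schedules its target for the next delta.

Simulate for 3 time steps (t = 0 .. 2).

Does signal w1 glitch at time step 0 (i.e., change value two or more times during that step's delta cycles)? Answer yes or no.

no

t=0 Δ0: w1=1 w3=1 clk=0 w2=0 w0=1
  Δ1: clk:0→1
  Δ2: w0:1→0
  Δ3: w1:1→0, w3:1→0, w2:0→1
  Δ4: w3:0→1, w2:1→0
  Δ5: w3:1→0
  (5Δ to stable)
t=1 Δ0: w1=0 w3=0 clk=1 w2=0 w0=0
  Δ1: clk:1→0
  (1Δ to stable)
t=2 Δ0: w1=0 w3=0 clk=0 w2=0 w0=0
  Δ1: clk:0→1
  (1Δ to stable)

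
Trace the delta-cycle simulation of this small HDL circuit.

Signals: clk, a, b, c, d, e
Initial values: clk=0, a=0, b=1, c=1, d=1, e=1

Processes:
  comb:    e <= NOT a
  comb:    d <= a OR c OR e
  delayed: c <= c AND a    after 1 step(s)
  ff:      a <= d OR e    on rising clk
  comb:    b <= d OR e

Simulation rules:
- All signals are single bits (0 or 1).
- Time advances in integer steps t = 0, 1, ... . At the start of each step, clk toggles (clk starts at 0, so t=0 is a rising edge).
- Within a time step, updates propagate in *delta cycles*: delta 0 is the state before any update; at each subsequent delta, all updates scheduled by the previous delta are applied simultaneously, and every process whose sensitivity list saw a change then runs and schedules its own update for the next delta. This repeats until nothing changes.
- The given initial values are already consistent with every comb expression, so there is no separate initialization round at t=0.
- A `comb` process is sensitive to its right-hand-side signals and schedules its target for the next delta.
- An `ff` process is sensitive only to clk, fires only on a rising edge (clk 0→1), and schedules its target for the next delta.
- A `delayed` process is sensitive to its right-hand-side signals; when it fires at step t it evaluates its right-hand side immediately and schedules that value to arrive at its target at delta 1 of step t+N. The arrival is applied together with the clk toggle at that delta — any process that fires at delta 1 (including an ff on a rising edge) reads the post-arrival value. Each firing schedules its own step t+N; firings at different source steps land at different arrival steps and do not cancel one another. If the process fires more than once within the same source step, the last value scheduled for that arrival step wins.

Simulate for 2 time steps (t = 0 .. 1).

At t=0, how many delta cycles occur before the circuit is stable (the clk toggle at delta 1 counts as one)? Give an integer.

t=0 Δ0: clk=0 e=1 c=1 d=1 b=1 a=0
  Δ1: clk:0→1
  Δ2: a:0→1
  Δ3: e:1→0
  (3Δ to stable)
t=1 Δ0: clk=1 e=0 c=1 d=1 b=1 a=1
  Δ1: clk:1→0
  (1Δ to stable)

3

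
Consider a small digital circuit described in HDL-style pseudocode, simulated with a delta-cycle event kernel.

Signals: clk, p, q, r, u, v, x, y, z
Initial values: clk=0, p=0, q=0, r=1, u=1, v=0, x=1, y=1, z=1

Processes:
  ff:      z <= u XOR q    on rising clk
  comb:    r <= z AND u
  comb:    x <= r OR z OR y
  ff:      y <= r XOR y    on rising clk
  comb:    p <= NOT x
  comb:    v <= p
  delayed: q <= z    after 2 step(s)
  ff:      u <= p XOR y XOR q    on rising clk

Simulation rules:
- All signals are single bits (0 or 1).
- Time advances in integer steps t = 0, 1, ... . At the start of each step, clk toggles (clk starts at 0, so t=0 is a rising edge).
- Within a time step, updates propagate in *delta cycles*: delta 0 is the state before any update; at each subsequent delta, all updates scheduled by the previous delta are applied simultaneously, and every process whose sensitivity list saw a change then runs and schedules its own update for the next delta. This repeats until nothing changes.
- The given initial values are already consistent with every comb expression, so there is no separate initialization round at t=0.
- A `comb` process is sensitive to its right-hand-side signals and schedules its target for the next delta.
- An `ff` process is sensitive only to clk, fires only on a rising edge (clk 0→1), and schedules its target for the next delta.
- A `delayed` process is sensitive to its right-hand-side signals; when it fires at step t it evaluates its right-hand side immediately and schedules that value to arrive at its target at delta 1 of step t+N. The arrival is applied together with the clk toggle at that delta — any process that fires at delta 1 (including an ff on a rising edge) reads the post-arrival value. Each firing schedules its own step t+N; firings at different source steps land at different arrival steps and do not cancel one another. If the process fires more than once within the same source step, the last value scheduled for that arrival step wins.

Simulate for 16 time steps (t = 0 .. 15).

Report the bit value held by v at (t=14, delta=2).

0

[bits: r,p,y,x,z,v,clk,u,q]
t=0: Δ0=101110010 Δ1=101110110 Δ2=100110110 | 2Δ
t=1: Δ0=100110110 Δ1=100110010 | 1Δ
t=2: Δ0=100110010 Δ1=100110110 Δ2=101110100 Δ3=001110100 | 3Δ
t=3: Δ0=001110100 Δ1=001110000 | 1Δ
t=4: Δ0=001110000 Δ1=001110100 Δ2=001100110 | 2Δ
t=5: Δ0=001100110 Δ1=001100010 | 1Δ
t=6: Δ0=001100010 Δ1=001100110 Δ2=001110110 Δ3=101110110 | 3Δ
t=7: Δ0=101110110 Δ1=101110010 | 1Δ
t=8: Δ0=101110010 Δ1=101110111 Δ2=100100101 Δ3=000100101 Δ4=000000101 Δ5=010000101 Δ6=010001101 | 6Δ
t=9: Δ0=010001101 Δ1=010001001 | 1Δ
t=10: Δ0=010001001 Δ1=010001100 Δ2=010001110 | 2Δ
t=11: Δ0=010001110 Δ1=010001010 | 1Δ
t=12: Δ0=010001010 Δ1=010001110 Δ2=010011110 Δ3=110111110 Δ4=100111110 Δ5=100110110 | 5Δ
t=13: Δ0=100110110 Δ1=100110010 | 1Δ
t=14: Δ0=100110010 Δ1=100110111 Δ2=101100111 Δ3=001100111 | 3Δ
t=15: Δ0=001100111 Δ1=001100011 | 1Δ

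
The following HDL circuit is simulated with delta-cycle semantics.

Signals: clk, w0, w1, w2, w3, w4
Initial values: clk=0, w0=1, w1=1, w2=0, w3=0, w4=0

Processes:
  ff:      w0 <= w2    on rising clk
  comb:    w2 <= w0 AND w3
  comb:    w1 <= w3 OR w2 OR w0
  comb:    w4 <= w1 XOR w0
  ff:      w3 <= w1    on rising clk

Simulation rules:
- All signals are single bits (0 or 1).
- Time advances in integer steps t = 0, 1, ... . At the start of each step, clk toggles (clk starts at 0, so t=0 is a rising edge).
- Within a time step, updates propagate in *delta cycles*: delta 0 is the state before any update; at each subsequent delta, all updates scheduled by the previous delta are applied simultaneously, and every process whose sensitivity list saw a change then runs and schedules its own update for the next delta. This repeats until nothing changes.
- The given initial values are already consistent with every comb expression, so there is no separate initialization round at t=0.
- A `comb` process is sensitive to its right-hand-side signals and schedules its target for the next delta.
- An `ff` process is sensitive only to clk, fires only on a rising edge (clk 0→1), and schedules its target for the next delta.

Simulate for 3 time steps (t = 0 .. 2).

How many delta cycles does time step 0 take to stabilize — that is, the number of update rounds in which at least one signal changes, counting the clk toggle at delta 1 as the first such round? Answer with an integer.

3

[bits: w4,clk,w1,w3,w2,w0]
t=0: Δ0=001001 Δ1=011001 Δ2=011100 Δ3=111100 | 3Δ
t=1: Δ0=111100 Δ1=101100 | 1Δ
t=2: Δ0=101100 Δ1=111100 | 1Δ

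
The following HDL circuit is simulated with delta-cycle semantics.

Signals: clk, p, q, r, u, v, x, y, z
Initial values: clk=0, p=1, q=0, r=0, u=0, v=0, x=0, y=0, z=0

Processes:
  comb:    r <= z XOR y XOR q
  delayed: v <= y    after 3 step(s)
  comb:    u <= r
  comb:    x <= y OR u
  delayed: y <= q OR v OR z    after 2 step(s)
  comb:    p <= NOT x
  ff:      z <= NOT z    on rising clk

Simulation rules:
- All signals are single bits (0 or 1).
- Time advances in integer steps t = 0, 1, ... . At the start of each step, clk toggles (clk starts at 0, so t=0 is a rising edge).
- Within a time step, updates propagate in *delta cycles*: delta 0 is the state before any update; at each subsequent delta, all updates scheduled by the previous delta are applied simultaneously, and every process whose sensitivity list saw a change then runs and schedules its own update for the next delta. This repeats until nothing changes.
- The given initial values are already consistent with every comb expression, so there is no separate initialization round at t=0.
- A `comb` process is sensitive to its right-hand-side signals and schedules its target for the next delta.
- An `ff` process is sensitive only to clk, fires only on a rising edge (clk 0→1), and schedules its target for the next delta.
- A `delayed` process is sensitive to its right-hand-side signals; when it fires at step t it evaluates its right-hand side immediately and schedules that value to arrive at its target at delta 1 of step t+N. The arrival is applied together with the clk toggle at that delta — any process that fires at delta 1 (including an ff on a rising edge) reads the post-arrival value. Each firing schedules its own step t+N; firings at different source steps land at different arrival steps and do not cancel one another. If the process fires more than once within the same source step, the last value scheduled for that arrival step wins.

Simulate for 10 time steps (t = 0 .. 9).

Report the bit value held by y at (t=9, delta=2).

0

t0.Δ0 p=1 u=0 q=0 v=0 y=0 z=0 clk=0 r=0 x=0
t0.Δ1 p=1 u=0 q=0 v=0 y=0 z=0 clk=1 r=0 x=0
t0.Δ2 p=1 u=0 q=0 v=0 y=0 z=1 clk=1 r=0 x=0
t0.Δ3 p=1 u=0 q=0 v=0 y=0 z=1 clk=1 r=1 x=0
t0.Δ4 p=1 u=1 q=0 v=0 y=0 z=1 clk=1 r=1 x=0
t0.Δ5 p=1 u=1 q=0 v=0 y=0 z=1 clk=1 r=1 x=1
t0.Δ6 p=0 u=1 q=0 v=0 y=0 z=1 clk=1 r=1 x=1
t1.Δ0 p=0 u=1 q=0 v=0 y=0 z=1 clk=1 r=1 x=1
t1.Δ1 p=0 u=1 q=0 v=0 y=0 z=1 clk=0 r=1 x=1
t2.Δ0 p=0 u=1 q=0 v=0 y=0 z=1 clk=0 r=1 x=1
t2.Δ1 p=0 u=1 q=0 v=0 y=1 z=1 clk=1 r=1 x=1
t2.Δ2 p=0 u=1 q=0 v=0 y=1 z=0 clk=1 r=0 x=1
t2.Δ3 p=0 u=0 q=0 v=0 y=1 z=0 clk=1 r=1 x=1
t2.Δ4 p=0 u=1 q=0 v=0 y=1 z=0 clk=1 r=1 x=1
t3.Δ0 p=0 u=1 q=0 v=0 y=1 z=0 clk=1 r=1 x=1
t3.Δ1 p=0 u=1 q=0 v=0 y=1 z=0 clk=0 r=1 x=1
t4.Δ0 p=0 u=1 q=0 v=0 y=1 z=0 clk=0 r=1 x=1
t4.Δ1 p=0 u=1 q=0 v=0 y=0 z=0 clk=1 r=1 x=1
t4.Δ2 p=0 u=1 q=0 v=0 y=0 z=1 clk=1 r=0 x=1
t4.Δ3 p=0 u=0 q=0 v=0 y=0 z=1 clk=1 r=1 x=1
t4.Δ4 p=0 u=1 q=0 v=0 y=0 z=1 clk=1 r=1 x=0
t4.Δ5 p=1 u=1 q=0 v=0 y=0 z=1 clk=1 r=1 x=1
t4.Δ6 p=0 u=1 q=0 v=0 y=0 z=1 clk=1 r=1 x=1
t5.Δ0 p=0 u=1 q=0 v=0 y=0 z=1 clk=1 r=1 x=1
t5.Δ1 p=0 u=1 q=0 v=1 y=0 z=1 clk=0 r=1 x=1
t6.Δ0 p=0 u=1 q=0 v=1 y=0 z=1 clk=0 r=1 x=1
t6.Δ1 p=0 u=1 q=0 v=1 y=1 z=1 clk=1 r=1 x=1
t6.Δ2 p=0 u=1 q=0 v=1 y=1 z=0 clk=1 r=0 x=1
t6.Δ3 p=0 u=0 q=0 v=1 y=1 z=0 clk=1 r=1 x=1
t6.Δ4 p=0 u=1 q=0 v=1 y=1 z=0 clk=1 r=1 x=1
t7.Δ0 p=0 u=1 q=0 v=1 y=1 z=0 clk=1 r=1 x=1
t7.Δ1 p=0 u=1 q=0 v=0 y=1 z=0 clk=0 r=1 x=1
t8.Δ0 p=0 u=1 q=0 v=0 y=1 z=0 clk=0 r=1 x=1
t8.Δ1 p=0 u=1 q=0 v=0 y=1 z=0 clk=1 r=1 x=1
t8.Δ2 p=0 u=1 q=0 v=0 y=1 z=1 clk=1 r=1 x=1
t8.Δ3 p=0 u=1 q=0 v=0 y=1 z=1 clk=1 r=0 x=1
t8.Δ4 p=0 u=0 q=0 v=0 y=1 z=1 clk=1 r=0 x=1
t9.Δ0 p=0 u=0 q=0 v=0 y=1 z=1 clk=1 r=0 x=1
t9.Δ1 p=0 u=0 q=0 v=1 y=0 z=1 clk=0 r=0 x=1
t9.Δ2 p=0 u=0 q=0 v=1 y=0 z=1 clk=0 r=1 x=0
t9.Δ3 p=1 u=1 q=0 v=1 y=0 z=1 clk=0 r=1 x=0
t9.Δ4 p=1 u=1 q=0 v=1 y=0 z=1 clk=0 r=1 x=1
t9.Δ5 p=0 u=1 q=0 v=1 y=0 z=1 clk=0 r=1 x=1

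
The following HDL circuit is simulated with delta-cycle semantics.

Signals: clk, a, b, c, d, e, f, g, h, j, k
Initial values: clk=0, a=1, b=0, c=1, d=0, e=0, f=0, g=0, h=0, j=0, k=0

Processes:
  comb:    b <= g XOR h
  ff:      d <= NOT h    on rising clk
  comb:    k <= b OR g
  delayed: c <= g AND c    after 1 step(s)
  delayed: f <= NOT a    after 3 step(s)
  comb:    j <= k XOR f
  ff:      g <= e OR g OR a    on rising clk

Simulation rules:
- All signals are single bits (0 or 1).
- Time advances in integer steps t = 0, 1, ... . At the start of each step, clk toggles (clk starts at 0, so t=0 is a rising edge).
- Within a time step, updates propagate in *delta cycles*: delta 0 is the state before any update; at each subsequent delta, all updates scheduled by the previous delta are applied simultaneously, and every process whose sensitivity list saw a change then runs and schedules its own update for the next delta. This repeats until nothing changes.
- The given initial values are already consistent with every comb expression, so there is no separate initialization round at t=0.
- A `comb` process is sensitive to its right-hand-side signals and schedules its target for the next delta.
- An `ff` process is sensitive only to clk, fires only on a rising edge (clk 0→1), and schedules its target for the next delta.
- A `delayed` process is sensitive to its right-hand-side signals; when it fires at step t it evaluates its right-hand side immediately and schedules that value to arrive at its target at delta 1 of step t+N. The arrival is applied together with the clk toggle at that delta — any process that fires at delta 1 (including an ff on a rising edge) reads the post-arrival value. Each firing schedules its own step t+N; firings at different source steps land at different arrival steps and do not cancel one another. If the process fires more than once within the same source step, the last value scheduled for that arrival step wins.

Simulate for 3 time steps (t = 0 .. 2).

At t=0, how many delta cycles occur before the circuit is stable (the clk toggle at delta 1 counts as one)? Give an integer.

t=0 Δ0: b=0 k=0 d=0 f=0 h=0 a=1 clk=0 c=1 e=0 g=0 j=0
  Δ1: clk:0→1
  Δ2: d:0→1, g:0→1
  Δ3: b:0→1, k:0→1
  Δ4: j:0→1
  (4Δ to stable)
t=1 Δ0: b=1 k=1 d=1 f=0 h=0 a=1 clk=1 c=1 e=0 g=1 j=1
  Δ1: clk:1→0
  (1Δ to stable)
t=2 Δ0: b=1 k=1 d=1 f=0 h=0 a=1 clk=0 c=1 e=0 g=1 j=1
  Δ1: clk:0→1
  (1Δ to stable)

4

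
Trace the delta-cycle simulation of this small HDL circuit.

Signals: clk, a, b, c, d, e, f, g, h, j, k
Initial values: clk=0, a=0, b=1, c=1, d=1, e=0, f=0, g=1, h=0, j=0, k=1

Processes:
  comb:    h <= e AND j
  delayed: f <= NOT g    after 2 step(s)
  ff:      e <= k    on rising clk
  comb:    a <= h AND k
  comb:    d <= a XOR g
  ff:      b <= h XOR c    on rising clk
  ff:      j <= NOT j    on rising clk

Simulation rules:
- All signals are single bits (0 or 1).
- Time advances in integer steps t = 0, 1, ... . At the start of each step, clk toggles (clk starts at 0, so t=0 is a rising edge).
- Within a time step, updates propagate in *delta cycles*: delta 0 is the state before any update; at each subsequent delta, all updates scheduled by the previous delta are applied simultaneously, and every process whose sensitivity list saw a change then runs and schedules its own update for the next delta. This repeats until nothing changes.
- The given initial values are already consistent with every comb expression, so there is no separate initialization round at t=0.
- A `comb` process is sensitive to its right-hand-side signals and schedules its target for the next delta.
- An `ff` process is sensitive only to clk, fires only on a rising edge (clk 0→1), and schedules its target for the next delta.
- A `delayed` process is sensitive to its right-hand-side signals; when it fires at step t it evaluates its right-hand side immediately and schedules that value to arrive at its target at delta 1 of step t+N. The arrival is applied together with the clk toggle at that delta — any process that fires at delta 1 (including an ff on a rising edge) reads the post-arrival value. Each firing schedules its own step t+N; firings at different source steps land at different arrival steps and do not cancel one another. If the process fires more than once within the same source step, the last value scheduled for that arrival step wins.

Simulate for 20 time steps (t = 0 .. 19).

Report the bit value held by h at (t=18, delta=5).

0

t=0 Δ0: f=0 j=0 h=0 a=0 e=0 g=1 b=1 k=1 d=1 clk=0 c=1
  Δ1: clk:0→1
  Δ2: j:0→1, e:0→1
  Δ3: h:0→1
  Δ4: a:0→1
  Δ5: d:1→0
  (5Δ to stable)
t=1 Δ0: f=0 j=1 h=1 a=1 e=1 g=1 b=1 k=1 d=0 clk=1 c=1
  Δ1: clk:1→0
  (1Δ to stable)
t=2 Δ0: f=0 j=1 h=1 a=1 e=1 g=1 b=1 k=1 d=0 clk=0 c=1
  Δ1: clk:0→1
  Δ2: j:1→0, b:1→0
  Δ3: h:1→0
  Δ4: a:1→0
  Δ5: d:0→1
  (5Δ to stable)
t=3 Δ0: f=0 j=0 h=0 a=0 e=1 g=1 b=0 k=1 d=1 clk=1 c=1
  Δ1: clk:1→0
  (1Δ to stable)
t=4 Δ0: f=0 j=0 h=0 a=0 e=1 g=1 b=0 k=1 d=1 clk=0 c=1
  Δ1: clk:0→1
  Δ2: j:0→1, b:0→1
  Δ3: h:0→1
  Δ4: a:0→1
  Δ5: d:1→0
  (5Δ to stable)
t=5 Δ0: f=0 j=1 h=1 a=1 e=1 g=1 b=1 k=1 d=0 clk=1 c=1
  Δ1: clk:1→0
  (1Δ to stable)
t=6 Δ0: f=0 j=1 h=1 a=1 e=1 g=1 b=1 k=1 d=0 clk=0 c=1
  Δ1: clk:0→1
  Δ2: j:1→0, b:1→0
  Δ3: h:1→0
  Δ4: a:1→0
  Δ5: d:0→1
  (5Δ to stable)
t=7 Δ0: f=0 j=0 h=0 a=0 e=1 g=1 b=0 k=1 d=1 clk=1 c=1
  Δ1: clk:1→0
  (1Δ to stable)
t=8 Δ0: f=0 j=0 h=0 a=0 e=1 g=1 b=0 k=1 d=1 clk=0 c=1
  Δ1: clk:0→1
  Δ2: j:0→1, b:0→1
  Δ3: h:0→1
  Δ4: a:0→1
  Δ5: d:1→0
  (5Δ to stable)
t=9 Δ0: f=0 j=1 h=1 a=1 e=1 g=1 b=1 k=1 d=0 clk=1 c=1
  Δ1: clk:1→0
  (1Δ to stable)
t=10 Δ0: f=0 j=1 h=1 a=1 e=1 g=1 b=1 k=1 d=0 clk=0 c=1
  Δ1: clk:0→1
  Δ2: j:1→0, b:1→0
  Δ3: h:1→0
  Δ4: a:1→0
  Δ5: d:0→1
  (5Δ to stable)
t=11 Δ0: f=0 j=0 h=0 a=0 e=1 g=1 b=0 k=1 d=1 clk=1 c=1
  Δ1: clk:1→0
  (1Δ to stable)
t=12 Δ0: f=0 j=0 h=0 a=0 e=1 g=1 b=0 k=1 d=1 clk=0 c=1
  Δ1: clk:0→1
  Δ2: j:0→1, b:0→1
  Δ3: h:0→1
  Δ4: a:0→1
  Δ5: d:1→0
  (5Δ to stable)
t=13 Δ0: f=0 j=1 h=1 a=1 e=1 g=1 b=1 k=1 d=0 clk=1 c=1
  Δ1: clk:1→0
  (1Δ to stable)
t=14 Δ0: f=0 j=1 h=1 a=1 e=1 g=1 b=1 k=1 d=0 clk=0 c=1
  Δ1: clk:0→1
  Δ2: j:1→0, b:1→0
  Δ3: h:1→0
  Δ4: a:1→0
  Δ5: d:0→1
  (5Δ to stable)
t=15 Δ0: f=0 j=0 h=0 a=0 e=1 g=1 b=0 k=1 d=1 clk=1 c=1
  Δ1: clk:1→0
  (1Δ to stable)
t=16 Δ0: f=0 j=0 h=0 a=0 e=1 g=1 b=0 k=1 d=1 clk=0 c=1
  Δ1: clk:0→1
  Δ2: j:0→1, b:0→1
  Δ3: h:0→1
  Δ4: a:0→1
  Δ5: d:1→0
  (5Δ to stable)
t=17 Δ0: f=0 j=1 h=1 a=1 e=1 g=1 b=1 k=1 d=0 clk=1 c=1
  Δ1: clk:1→0
  (1Δ to stable)
t=18 Δ0: f=0 j=1 h=1 a=1 e=1 g=1 b=1 k=1 d=0 clk=0 c=1
  Δ1: clk:0→1
  Δ2: j:1→0, b:1→0
  Δ3: h:1→0
  Δ4: a:1→0
  Δ5: d:0→1
  (5Δ to stable)
t=19 Δ0: f=0 j=0 h=0 a=0 e=1 g=1 b=0 k=1 d=1 clk=1 c=1
  Δ1: clk:1→0
  (1Δ to stable)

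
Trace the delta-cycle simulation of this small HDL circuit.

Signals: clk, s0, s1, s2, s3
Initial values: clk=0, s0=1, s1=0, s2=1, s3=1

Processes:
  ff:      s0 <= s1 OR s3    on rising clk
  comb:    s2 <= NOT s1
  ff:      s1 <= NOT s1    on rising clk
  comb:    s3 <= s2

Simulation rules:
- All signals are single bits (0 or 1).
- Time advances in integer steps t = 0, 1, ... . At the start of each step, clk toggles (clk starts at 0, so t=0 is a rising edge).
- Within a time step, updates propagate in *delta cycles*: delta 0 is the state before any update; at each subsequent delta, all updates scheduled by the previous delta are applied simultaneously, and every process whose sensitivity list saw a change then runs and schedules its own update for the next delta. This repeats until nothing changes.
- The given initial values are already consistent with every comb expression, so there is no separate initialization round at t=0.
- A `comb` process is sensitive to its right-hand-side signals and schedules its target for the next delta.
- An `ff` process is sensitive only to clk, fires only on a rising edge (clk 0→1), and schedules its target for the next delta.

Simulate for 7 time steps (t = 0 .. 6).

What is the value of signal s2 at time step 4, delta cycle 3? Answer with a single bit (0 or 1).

0

t0.Δ0 s3=1 s2=1 clk=0 s1=0 s0=1
t0.Δ1 s3=1 s2=1 clk=1 s1=0 s0=1
t0.Δ2 s3=1 s2=1 clk=1 s1=1 s0=1
t0.Δ3 s3=1 s2=0 clk=1 s1=1 s0=1
t0.Δ4 s3=0 s2=0 clk=1 s1=1 s0=1
t1.Δ0 s3=0 s2=0 clk=1 s1=1 s0=1
t1.Δ1 s3=0 s2=0 clk=0 s1=1 s0=1
t2.Δ0 s3=0 s2=0 clk=0 s1=1 s0=1
t2.Δ1 s3=0 s2=0 clk=1 s1=1 s0=1
t2.Δ2 s3=0 s2=0 clk=1 s1=0 s0=1
t2.Δ3 s3=0 s2=1 clk=1 s1=0 s0=1
t2.Δ4 s3=1 s2=1 clk=1 s1=0 s0=1
t3.Δ0 s3=1 s2=1 clk=1 s1=0 s0=1
t3.Δ1 s3=1 s2=1 clk=0 s1=0 s0=1
t4.Δ0 s3=1 s2=1 clk=0 s1=0 s0=1
t4.Δ1 s3=1 s2=1 clk=1 s1=0 s0=1
t4.Δ2 s3=1 s2=1 clk=1 s1=1 s0=1
t4.Δ3 s3=1 s2=0 clk=1 s1=1 s0=1
t4.Δ4 s3=0 s2=0 clk=1 s1=1 s0=1
t5.Δ0 s3=0 s2=0 clk=1 s1=1 s0=1
t5.Δ1 s3=0 s2=0 clk=0 s1=1 s0=1
t6.Δ0 s3=0 s2=0 clk=0 s1=1 s0=1
t6.Δ1 s3=0 s2=0 clk=1 s1=1 s0=1
t6.Δ2 s3=0 s2=0 clk=1 s1=0 s0=1
t6.Δ3 s3=0 s2=1 clk=1 s1=0 s0=1
t6.Δ4 s3=1 s2=1 clk=1 s1=0 s0=1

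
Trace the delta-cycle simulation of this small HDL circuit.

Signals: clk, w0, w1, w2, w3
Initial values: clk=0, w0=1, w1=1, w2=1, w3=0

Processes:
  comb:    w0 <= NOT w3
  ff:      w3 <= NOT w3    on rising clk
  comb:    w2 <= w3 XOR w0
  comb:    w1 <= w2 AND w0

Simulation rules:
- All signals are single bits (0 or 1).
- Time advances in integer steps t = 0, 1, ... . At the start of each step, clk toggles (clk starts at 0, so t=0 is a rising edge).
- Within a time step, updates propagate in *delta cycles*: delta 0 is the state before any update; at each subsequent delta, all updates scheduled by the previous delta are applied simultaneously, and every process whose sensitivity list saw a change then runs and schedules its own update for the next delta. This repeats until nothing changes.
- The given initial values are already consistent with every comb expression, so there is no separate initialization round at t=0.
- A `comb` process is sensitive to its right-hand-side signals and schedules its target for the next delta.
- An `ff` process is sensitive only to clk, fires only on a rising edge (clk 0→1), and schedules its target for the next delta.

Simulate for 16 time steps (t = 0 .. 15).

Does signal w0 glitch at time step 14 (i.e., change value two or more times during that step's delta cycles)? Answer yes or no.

t0.Δ0 clk=0 w2=1 w1=1 w3=0 w0=1
t0.Δ1 clk=1 w2=1 w1=1 w3=0 w0=1
t0.Δ2 clk=1 w2=1 w1=1 w3=1 w0=1
t0.Δ3 clk=1 w2=0 w1=1 w3=1 w0=0
t0.Δ4 clk=1 w2=1 w1=0 w3=1 w0=0
t1.Δ0 clk=1 w2=1 w1=0 w3=1 w0=0
t1.Δ1 clk=0 w2=1 w1=0 w3=1 w0=0
t2.Δ0 clk=0 w2=1 w1=0 w3=1 w0=0
t2.Δ1 clk=1 w2=1 w1=0 w3=1 w0=0
t2.Δ2 clk=1 w2=1 w1=0 w3=0 w0=0
t2.Δ3 clk=1 w2=0 w1=0 w3=0 w0=1
t2.Δ4 clk=1 w2=1 w1=0 w3=0 w0=1
t2.Δ5 clk=1 w2=1 w1=1 w3=0 w0=1
t3.Δ0 clk=1 w2=1 w1=1 w3=0 w0=1
t3.Δ1 clk=0 w2=1 w1=1 w3=0 w0=1
t4.Δ0 clk=0 w2=1 w1=1 w3=0 w0=1
t4.Δ1 clk=1 w2=1 w1=1 w3=0 w0=1
t4.Δ2 clk=1 w2=1 w1=1 w3=1 w0=1
t4.Δ3 clk=1 w2=0 w1=1 w3=1 w0=0
t4.Δ4 clk=1 w2=1 w1=0 w3=1 w0=0
t5.Δ0 clk=1 w2=1 w1=0 w3=1 w0=0
t5.Δ1 clk=0 w2=1 w1=0 w3=1 w0=0
t6.Δ0 clk=0 w2=1 w1=0 w3=1 w0=0
t6.Δ1 clk=1 w2=1 w1=0 w3=1 w0=0
t6.Δ2 clk=1 w2=1 w1=0 w3=0 w0=0
t6.Δ3 clk=1 w2=0 w1=0 w3=0 w0=1
t6.Δ4 clk=1 w2=1 w1=0 w3=0 w0=1
t6.Δ5 clk=1 w2=1 w1=1 w3=0 w0=1
t7.Δ0 clk=1 w2=1 w1=1 w3=0 w0=1
t7.Δ1 clk=0 w2=1 w1=1 w3=0 w0=1
t8.Δ0 clk=0 w2=1 w1=1 w3=0 w0=1
t8.Δ1 clk=1 w2=1 w1=1 w3=0 w0=1
t8.Δ2 clk=1 w2=1 w1=1 w3=1 w0=1
t8.Δ3 clk=1 w2=0 w1=1 w3=1 w0=0
t8.Δ4 clk=1 w2=1 w1=0 w3=1 w0=0
t9.Δ0 clk=1 w2=1 w1=0 w3=1 w0=0
t9.Δ1 clk=0 w2=1 w1=0 w3=1 w0=0
t10.Δ0 clk=0 w2=1 w1=0 w3=1 w0=0
t10.Δ1 clk=1 w2=1 w1=0 w3=1 w0=0
t10.Δ2 clk=1 w2=1 w1=0 w3=0 w0=0
t10.Δ3 clk=1 w2=0 w1=0 w3=0 w0=1
t10.Δ4 clk=1 w2=1 w1=0 w3=0 w0=1
t10.Δ5 clk=1 w2=1 w1=1 w3=0 w0=1
t11.Δ0 clk=1 w2=1 w1=1 w3=0 w0=1
t11.Δ1 clk=0 w2=1 w1=1 w3=0 w0=1
t12.Δ0 clk=0 w2=1 w1=1 w3=0 w0=1
t12.Δ1 clk=1 w2=1 w1=1 w3=0 w0=1
t12.Δ2 clk=1 w2=1 w1=1 w3=1 w0=1
t12.Δ3 clk=1 w2=0 w1=1 w3=1 w0=0
t12.Δ4 clk=1 w2=1 w1=0 w3=1 w0=0
t13.Δ0 clk=1 w2=1 w1=0 w3=1 w0=0
t13.Δ1 clk=0 w2=1 w1=0 w3=1 w0=0
t14.Δ0 clk=0 w2=1 w1=0 w3=1 w0=0
t14.Δ1 clk=1 w2=1 w1=0 w3=1 w0=0
t14.Δ2 clk=1 w2=1 w1=0 w3=0 w0=0
t14.Δ3 clk=1 w2=0 w1=0 w3=0 w0=1
t14.Δ4 clk=1 w2=1 w1=0 w3=0 w0=1
t14.Δ5 clk=1 w2=1 w1=1 w3=0 w0=1
t15.Δ0 clk=1 w2=1 w1=1 w3=0 w0=1
t15.Δ1 clk=0 w2=1 w1=1 w3=0 w0=1

no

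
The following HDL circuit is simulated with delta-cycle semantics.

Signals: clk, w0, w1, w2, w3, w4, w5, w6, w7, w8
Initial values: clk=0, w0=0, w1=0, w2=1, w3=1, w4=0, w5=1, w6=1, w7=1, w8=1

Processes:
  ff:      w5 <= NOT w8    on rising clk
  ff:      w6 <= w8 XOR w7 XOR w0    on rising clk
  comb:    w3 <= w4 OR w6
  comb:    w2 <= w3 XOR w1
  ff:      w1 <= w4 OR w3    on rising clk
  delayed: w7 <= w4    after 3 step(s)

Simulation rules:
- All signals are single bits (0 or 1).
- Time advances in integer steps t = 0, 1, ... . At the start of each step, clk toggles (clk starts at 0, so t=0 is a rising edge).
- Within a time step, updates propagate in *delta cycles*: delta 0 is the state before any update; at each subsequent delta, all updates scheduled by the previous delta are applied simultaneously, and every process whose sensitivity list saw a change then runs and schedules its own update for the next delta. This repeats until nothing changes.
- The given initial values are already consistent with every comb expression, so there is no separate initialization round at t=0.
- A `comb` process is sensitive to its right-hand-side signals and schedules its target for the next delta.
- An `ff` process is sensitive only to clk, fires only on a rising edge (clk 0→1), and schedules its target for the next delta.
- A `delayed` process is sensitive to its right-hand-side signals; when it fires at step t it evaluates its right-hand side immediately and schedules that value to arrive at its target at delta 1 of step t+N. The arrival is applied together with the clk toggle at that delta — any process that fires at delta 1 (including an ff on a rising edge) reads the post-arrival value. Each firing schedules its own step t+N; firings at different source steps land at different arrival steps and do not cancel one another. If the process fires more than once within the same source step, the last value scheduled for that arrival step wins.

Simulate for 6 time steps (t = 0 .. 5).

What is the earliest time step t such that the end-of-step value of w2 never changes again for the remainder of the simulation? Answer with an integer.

t0.Δ0 w7=1 w8=1 w3=1 w2=1 w5=1 w4=0 w0=0 w6=1 clk=0 w1=0
t0.Δ1 w7=1 w8=1 w3=1 w2=1 w5=1 w4=0 w0=0 w6=1 clk=1 w1=0
t0.Δ2 w7=1 w8=1 w3=1 w2=1 w5=0 w4=0 w0=0 w6=0 clk=1 w1=1
t0.Δ3 w7=1 w8=1 w3=0 w2=0 w5=0 w4=0 w0=0 w6=0 clk=1 w1=1
t0.Δ4 w7=1 w8=1 w3=0 w2=1 w5=0 w4=0 w0=0 w6=0 clk=1 w1=1
t1.Δ0 w7=1 w8=1 w3=0 w2=1 w5=0 w4=0 w0=0 w6=0 clk=1 w1=1
t1.Δ1 w7=1 w8=1 w3=0 w2=1 w5=0 w4=0 w0=0 w6=0 clk=0 w1=1
t2.Δ0 w7=1 w8=1 w3=0 w2=1 w5=0 w4=0 w0=0 w6=0 clk=0 w1=1
t2.Δ1 w7=1 w8=1 w3=0 w2=1 w5=0 w4=0 w0=0 w6=0 clk=1 w1=1
t2.Δ2 w7=1 w8=1 w3=0 w2=1 w5=0 w4=0 w0=0 w6=0 clk=1 w1=0
t2.Δ3 w7=1 w8=1 w3=0 w2=0 w5=0 w4=0 w0=0 w6=0 clk=1 w1=0
t3.Δ0 w7=1 w8=1 w3=0 w2=0 w5=0 w4=0 w0=0 w6=0 clk=1 w1=0
t3.Δ1 w7=1 w8=1 w3=0 w2=0 w5=0 w4=0 w0=0 w6=0 clk=0 w1=0
t4.Δ0 w7=1 w8=1 w3=0 w2=0 w5=0 w4=0 w0=0 w6=0 clk=0 w1=0
t4.Δ1 w7=1 w8=1 w3=0 w2=0 w5=0 w4=0 w0=0 w6=0 clk=1 w1=0
t5.Δ0 w7=1 w8=1 w3=0 w2=0 w5=0 w4=0 w0=0 w6=0 clk=1 w1=0
t5.Δ1 w7=1 w8=1 w3=0 w2=0 w5=0 w4=0 w0=0 w6=0 clk=0 w1=0

2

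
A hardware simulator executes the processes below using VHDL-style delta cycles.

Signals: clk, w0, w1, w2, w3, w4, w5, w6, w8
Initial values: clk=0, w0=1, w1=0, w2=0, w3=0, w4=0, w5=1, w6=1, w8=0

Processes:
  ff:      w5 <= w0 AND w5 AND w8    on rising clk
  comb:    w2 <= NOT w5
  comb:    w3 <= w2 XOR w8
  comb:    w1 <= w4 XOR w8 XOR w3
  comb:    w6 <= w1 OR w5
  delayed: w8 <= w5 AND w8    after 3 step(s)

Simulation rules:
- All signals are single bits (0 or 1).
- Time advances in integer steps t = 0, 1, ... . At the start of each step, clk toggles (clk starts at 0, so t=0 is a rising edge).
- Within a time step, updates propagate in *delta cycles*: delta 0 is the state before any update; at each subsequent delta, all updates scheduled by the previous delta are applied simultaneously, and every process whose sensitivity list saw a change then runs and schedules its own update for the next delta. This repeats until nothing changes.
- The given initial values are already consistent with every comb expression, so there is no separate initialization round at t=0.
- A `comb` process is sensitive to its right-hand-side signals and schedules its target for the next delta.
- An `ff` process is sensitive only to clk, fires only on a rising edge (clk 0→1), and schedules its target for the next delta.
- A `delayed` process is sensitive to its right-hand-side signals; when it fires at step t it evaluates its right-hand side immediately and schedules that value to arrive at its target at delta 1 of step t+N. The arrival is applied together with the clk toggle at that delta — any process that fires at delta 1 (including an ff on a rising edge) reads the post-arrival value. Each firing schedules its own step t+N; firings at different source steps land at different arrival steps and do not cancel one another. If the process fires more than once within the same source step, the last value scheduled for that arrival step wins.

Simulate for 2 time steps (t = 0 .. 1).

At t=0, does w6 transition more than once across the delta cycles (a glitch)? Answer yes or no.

t0.Δ0 w0=1 w8=0 w2=0 clk=0 w5=1 w4=0 w6=1 w3=0 w1=0
t0.Δ1 w0=1 w8=0 w2=0 clk=1 w5=1 w4=0 w6=1 w3=0 w1=0
t0.Δ2 w0=1 w8=0 w2=0 clk=1 w5=0 w4=0 w6=1 w3=0 w1=0
t0.Δ3 w0=1 w8=0 w2=1 clk=1 w5=0 w4=0 w6=0 w3=0 w1=0
t0.Δ4 w0=1 w8=0 w2=1 clk=1 w5=0 w4=0 w6=0 w3=1 w1=0
t0.Δ5 w0=1 w8=0 w2=1 clk=1 w5=0 w4=0 w6=0 w3=1 w1=1
t0.Δ6 w0=1 w8=0 w2=1 clk=1 w5=0 w4=0 w6=1 w3=1 w1=1
t1.Δ0 w0=1 w8=0 w2=1 clk=1 w5=0 w4=0 w6=1 w3=1 w1=1
t1.Δ1 w0=1 w8=0 w2=1 clk=0 w5=0 w4=0 w6=1 w3=1 w1=1

yes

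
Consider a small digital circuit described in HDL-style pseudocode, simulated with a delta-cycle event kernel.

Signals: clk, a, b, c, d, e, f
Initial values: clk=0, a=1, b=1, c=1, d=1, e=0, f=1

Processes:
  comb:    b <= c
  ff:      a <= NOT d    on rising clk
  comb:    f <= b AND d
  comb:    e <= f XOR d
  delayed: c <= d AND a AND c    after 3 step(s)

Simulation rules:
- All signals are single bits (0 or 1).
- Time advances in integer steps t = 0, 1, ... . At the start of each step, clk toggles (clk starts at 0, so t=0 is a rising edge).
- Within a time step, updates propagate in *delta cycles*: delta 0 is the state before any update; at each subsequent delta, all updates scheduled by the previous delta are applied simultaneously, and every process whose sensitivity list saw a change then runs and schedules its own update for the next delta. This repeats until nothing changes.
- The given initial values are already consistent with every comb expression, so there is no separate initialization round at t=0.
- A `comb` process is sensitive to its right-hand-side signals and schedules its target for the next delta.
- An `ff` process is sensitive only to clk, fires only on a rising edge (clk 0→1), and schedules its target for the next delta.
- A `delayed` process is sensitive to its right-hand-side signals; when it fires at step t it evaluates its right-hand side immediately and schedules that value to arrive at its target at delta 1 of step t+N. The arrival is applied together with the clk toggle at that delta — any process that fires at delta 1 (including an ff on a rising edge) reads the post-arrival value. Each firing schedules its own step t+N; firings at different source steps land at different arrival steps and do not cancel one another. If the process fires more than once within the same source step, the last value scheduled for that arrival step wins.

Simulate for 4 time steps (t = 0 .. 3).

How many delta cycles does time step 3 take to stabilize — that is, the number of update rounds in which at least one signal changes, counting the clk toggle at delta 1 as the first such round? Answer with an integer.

4

t0.Δ0 b=1 d=1 e=0 clk=0 a=1 c=1 f=1
t0.Δ1 b=1 d=1 e=0 clk=1 a=1 c=1 f=1
t0.Δ2 b=1 d=1 e=0 clk=1 a=0 c=1 f=1
t1.Δ0 b=1 d=1 e=0 clk=1 a=0 c=1 f=1
t1.Δ1 b=1 d=1 e=0 clk=0 a=0 c=1 f=1
t2.Δ0 b=1 d=1 e=0 clk=0 a=0 c=1 f=1
t2.Δ1 b=1 d=1 e=0 clk=1 a=0 c=1 f=1
t3.Δ0 b=1 d=1 e=0 clk=1 a=0 c=1 f=1
t3.Δ1 b=1 d=1 e=0 clk=0 a=0 c=0 f=1
t3.Δ2 b=0 d=1 e=0 clk=0 a=0 c=0 f=1
t3.Δ3 b=0 d=1 e=0 clk=0 a=0 c=0 f=0
t3.Δ4 b=0 d=1 e=1 clk=0 a=0 c=0 f=0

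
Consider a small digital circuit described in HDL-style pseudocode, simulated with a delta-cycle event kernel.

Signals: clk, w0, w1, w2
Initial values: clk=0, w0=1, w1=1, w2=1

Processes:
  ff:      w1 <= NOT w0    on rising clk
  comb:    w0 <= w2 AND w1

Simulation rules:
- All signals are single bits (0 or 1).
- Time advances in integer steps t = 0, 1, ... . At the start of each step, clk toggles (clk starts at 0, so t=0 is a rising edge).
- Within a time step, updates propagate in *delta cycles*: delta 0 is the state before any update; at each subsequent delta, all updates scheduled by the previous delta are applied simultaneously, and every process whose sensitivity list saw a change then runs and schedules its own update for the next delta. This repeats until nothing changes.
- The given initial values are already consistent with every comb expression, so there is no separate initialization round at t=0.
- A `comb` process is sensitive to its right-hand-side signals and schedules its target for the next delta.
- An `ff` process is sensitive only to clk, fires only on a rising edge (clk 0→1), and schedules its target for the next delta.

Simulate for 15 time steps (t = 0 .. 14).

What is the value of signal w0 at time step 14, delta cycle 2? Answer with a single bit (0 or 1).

[bits: clk,w1,w0,w2]
t=0: Δ0=0111 Δ1=1111 Δ2=1011 Δ3=1001 | 3Δ
t=1: Δ0=1001 Δ1=0001 | 1Δ
t=2: Δ0=0001 Δ1=1001 Δ2=1101 Δ3=1111 | 3Δ
t=3: Δ0=1111 Δ1=0111 | 1Δ
t=4: Δ0=0111 Δ1=1111 Δ2=1011 Δ3=1001 | 3Δ
t=5: Δ0=1001 Δ1=0001 | 1Δ
t=6: Δ0=0001 Δ1=1001 Δ2=1101 Δ3=1111 | 3Δ
t=7: Δ0=1111 Δ1=0111 | 1Δ
t=8: Δ0=0111 Δ1=1111 Δ2=1011 Δ3=1001 | 3Δ
t=9: Δ0=1001 Δ1=0001 | 1Δ
t=10: Δ0=0001 Δ1=1001 Δ2=1101 Δ3=1111 | 3Δ
t=11: Δ0=1111 Δ1=0111 | 1Δ
t=12: Δ0=0111 Δ1=1111 Δ2=1011 Δ3=1001 | 3Δ
t=13: Δ0=1001 Δ1=0001 | 1Δ
t=14: Δ0=0001 Δ1=1001 Δ2=1101 Δ3=1111 | 3Δ

0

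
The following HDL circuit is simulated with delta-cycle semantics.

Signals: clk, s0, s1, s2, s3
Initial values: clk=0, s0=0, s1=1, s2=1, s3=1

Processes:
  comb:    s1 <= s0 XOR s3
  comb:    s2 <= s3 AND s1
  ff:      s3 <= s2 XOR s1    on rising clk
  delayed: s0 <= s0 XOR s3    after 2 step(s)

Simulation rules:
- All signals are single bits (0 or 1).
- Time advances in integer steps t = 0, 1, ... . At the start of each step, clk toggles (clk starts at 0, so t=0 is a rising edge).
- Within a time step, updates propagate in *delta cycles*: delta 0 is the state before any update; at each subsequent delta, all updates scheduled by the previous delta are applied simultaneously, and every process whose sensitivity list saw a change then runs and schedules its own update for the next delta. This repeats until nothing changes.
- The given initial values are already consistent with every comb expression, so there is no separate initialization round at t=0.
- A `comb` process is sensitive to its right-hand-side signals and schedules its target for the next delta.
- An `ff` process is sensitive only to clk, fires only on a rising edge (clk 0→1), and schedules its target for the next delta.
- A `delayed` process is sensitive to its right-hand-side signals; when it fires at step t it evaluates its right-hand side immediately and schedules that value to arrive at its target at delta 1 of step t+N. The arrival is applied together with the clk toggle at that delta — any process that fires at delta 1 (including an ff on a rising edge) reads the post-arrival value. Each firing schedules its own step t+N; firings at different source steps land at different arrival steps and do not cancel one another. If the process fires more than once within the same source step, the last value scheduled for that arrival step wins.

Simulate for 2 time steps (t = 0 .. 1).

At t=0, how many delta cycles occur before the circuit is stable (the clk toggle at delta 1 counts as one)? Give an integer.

[bits: s1,s0,s2,clk,s3]
t=0: Δ0=10101 Δ1=10111 Δ2=10110 Δ3=00010 | 3Δ
t=1: Δ0=00010 Δ1=00000 | 1Δ

3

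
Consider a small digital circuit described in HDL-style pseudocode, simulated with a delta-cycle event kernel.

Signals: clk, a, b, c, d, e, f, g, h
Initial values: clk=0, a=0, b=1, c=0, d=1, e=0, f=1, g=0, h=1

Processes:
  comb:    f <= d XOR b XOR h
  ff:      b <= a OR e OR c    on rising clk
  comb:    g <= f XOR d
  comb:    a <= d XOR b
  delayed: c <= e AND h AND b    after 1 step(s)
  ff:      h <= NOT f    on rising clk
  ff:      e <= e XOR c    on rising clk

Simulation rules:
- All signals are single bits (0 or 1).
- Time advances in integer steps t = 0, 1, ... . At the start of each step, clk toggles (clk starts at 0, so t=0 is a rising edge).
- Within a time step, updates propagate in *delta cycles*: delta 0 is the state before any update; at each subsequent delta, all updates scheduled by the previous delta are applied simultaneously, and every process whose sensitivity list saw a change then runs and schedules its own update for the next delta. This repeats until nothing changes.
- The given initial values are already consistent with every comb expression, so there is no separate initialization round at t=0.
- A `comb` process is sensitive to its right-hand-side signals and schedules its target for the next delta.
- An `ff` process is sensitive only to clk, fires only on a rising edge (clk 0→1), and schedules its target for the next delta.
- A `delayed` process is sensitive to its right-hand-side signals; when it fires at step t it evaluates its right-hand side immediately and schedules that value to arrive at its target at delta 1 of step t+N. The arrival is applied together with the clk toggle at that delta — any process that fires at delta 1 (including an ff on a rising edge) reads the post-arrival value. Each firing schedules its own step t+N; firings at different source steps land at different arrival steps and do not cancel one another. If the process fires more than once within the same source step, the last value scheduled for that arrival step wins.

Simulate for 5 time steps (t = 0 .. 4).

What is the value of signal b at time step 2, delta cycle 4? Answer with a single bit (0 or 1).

t=0 Δ0: f=1 h=1 clk=0 c=0 b=1 g=0 a=0 d=1 e=0
  Δ1: clk:0→1
  Δ2: h:1→0, b:1→0
  Δ3: a:0→1
  (3Δ to stable)
t=1 Δ0: f=1 h=0 clk=1 c=0 b=0 g=0 a=1 d=1 e=0
  Δ1: clk:1→0
  (1Δ to stable)
t=2 Δ0: f=1 h=0 clk=0 c=0 b=0 g=0 a=1 d=1 e=0
  Δ1: clk:0→1
  Δ2: b:0→1
  Δ3: f:1→0, a:1→0
  Δ4: g:0→1
  (4Δ to stable)
t=3 Δ0: f=0 h=0 clk=1 c=0 b=1 g=1 a=0 d=1 e=0
  Δ1: clk:1→0
  (1Δ to stable)
t=4 Δ0: f=0 h=0 clk=0 c=0 b=1 g=1 a=0 d=1 e=0
  Δ1: clk:0→1
  Δ2: h:0→1, b:1→0
  Δ3: a:0→1
  (3Δ to stable)

1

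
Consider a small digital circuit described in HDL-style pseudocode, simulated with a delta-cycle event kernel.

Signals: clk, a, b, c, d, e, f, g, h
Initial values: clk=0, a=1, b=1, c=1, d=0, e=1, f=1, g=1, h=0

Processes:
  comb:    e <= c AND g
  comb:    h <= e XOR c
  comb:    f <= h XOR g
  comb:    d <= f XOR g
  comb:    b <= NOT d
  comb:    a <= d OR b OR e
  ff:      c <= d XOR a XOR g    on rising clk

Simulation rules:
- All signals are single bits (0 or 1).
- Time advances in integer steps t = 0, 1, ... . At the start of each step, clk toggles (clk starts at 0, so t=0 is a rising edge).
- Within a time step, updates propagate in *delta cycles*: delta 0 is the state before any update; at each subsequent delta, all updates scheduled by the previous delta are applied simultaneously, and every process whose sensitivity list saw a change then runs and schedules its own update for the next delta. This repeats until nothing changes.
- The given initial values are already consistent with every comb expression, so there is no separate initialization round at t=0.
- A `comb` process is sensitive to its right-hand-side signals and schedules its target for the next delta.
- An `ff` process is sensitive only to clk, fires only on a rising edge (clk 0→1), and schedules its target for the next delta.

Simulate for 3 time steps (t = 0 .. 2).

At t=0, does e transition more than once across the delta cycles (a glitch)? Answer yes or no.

[bits: b,a,clk,g,e,d,f,c,h]
t=0: Δ0=110110110 Δ1=111110110 Δ2=111110100 Δ3=111100101 Δ4=111100000 Δ5=111101100 Δ6=011100100 Δ7=101100100 Δ8=111100100 | 8Δ
t=1: Δ0=111100100 Δ1=110100100 | 1Δ
t=2: Δ0=110100100 Δ1=111100100 | 1Δ

no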